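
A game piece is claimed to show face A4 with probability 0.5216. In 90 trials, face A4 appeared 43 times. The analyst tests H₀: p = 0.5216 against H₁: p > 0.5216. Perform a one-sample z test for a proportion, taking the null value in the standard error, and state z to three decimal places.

z = -0.832

p̂ = 43/90 = 0.47778.
SE = √(p₀(1−p₀)/n) = √(0.24953/90) = 0.05266.
z = (0.47778 − 0.5216)/0.05266 = -0.04382/0.05266 = -0.832.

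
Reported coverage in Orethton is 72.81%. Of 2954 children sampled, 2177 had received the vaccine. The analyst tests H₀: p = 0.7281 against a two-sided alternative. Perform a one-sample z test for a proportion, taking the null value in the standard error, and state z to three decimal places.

z = 1.083

p̂ = 2177/2954 ≈ 0.73697.
SE = √(p₀(1−p₀)/n) = √(0.19797/2954) = 0.00819.
z = (0.73697 − 0.7281)/0.00819 = 0.00887/0.00819 = 1.083.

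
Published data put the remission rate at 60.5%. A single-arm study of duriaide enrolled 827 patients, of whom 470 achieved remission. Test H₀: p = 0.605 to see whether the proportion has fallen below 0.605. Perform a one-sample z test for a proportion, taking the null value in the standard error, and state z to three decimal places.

p̂ = 470/827 ≈ 0.56832.
Standard error under H₀: √(0.605×0.395/827) = 0.01700.
z = (0.56832 − 0.605)/0.01700 = -0.03668/0.01700 = -2.158.

z = -2.158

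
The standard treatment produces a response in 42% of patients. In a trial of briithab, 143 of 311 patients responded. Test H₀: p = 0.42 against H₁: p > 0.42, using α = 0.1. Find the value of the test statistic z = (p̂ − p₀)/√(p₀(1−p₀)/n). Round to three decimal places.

p̂ = 143/311 = 0.45981.
Standard error under H₀: √(0.42×0.58/311) = 0.02799.
z = (0.45981 − 0.42)/0.02799 = 0.03981/0.02799 = 1.422.
p-value = P(Z > 1.422) ≈ 0.0775, so at α = 0.1 we reject H₀.

z = 1.422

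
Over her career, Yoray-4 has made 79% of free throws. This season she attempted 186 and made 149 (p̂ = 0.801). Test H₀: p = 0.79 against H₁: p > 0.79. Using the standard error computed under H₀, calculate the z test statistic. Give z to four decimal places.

z = 0.3708

p̂ = 149/186 = 0.801075.
Standard error under H₀: √(0.79×0.21/186) = 0.029865.
z = (0.801075 − 0.79)/0.029865 = 0.011075/0.029865 = 0.3708.
p-value = P(Z > 0.371) ≈ 0.3554.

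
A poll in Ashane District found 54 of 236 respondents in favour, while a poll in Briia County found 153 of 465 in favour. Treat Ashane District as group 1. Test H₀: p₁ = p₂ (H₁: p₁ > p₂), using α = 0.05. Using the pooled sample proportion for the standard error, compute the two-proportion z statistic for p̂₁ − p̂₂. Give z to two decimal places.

p̂₁ = 54/236 = 0.2288, p̂₂ = 153/465 = 0.3290.
Pooled p̂ = (54+153)/(236+465) = 207/701 = 0.2953.
SE = √(p̂(1−p̂)(1/n₁+1/n₂)) = √(0.2953·0.7047·0.00638783) = √(0.00132927) = 0.0365.
z = (0.2288 − 0.3290)/0.0365 = -0.1002/0.0365 = -2.75.
p-value = P(Z > -2.749) ≈ 0.9970; since p > α = 0.05, fail to reject H₀.

z = -2.75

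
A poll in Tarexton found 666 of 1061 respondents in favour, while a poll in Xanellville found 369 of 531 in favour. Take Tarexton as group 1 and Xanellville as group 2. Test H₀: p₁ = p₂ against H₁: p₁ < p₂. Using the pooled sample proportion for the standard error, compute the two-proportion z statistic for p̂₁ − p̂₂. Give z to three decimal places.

z = -2.651

p̂₁ = 666/1061 ≈ 0.62771, p̂₂ = 369/531 ≈ 0.69492.
Pooled p̂ = (666+369)/(1061+531) = 1035/1592 = 0.65013.
SE = √(0.227462 × 0.00282575) = 0.02535.
z = (0.62771 − 0.69492)/0.02535 = -0.06721/0.02535 = -2.651.
p-value = P(Z < -2.651) ≈ 0.0040.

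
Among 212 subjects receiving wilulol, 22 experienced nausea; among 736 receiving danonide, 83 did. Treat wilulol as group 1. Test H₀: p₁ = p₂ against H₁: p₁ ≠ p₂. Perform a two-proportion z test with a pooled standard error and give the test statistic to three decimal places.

z = -0.368

p̂₁ = 22/212 = 0.10377, p̂₂ = 83/736 = 0.11277.
Pooled p̂ = (22+83)/(212+736) = 105/948 = 0.11076.
SE = √(p̂(1−p̂)(1/n₁+1/n₂)) = √(0.11076·0.88924·0.00607568) = √(0.000598405) = 0.02446.
z = (0.10377 − 0.11277)/0.02446 = -0.00900/0.02446 = -0.368.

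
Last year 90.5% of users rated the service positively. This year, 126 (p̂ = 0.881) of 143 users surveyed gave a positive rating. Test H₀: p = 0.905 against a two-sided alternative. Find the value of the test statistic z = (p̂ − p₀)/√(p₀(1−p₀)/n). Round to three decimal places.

z = -0.974

p̂ = 126/143 ≈ 0.88112.
Standard error under H₀: √(0.905×0.095/143) = 0.02452.
z = (0.88112 − 0.905)/0.02452 = -0.02388/0.02452 = -0.974.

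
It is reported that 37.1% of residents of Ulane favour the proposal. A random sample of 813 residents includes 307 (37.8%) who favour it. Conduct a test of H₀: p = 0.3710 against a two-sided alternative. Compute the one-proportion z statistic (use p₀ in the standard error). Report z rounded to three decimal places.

p̂ = 307/813 = 0.37761.
Standard error under H₀: √(0.371×0.629/813) = 0.01694.
z = (0.37761 − 0.371)/0.01694 = 0.00661/0.01694 = 0.390.
Two-sided p-value ≈ 2·Φ(−0.390) = 0.6963.

z = 0.390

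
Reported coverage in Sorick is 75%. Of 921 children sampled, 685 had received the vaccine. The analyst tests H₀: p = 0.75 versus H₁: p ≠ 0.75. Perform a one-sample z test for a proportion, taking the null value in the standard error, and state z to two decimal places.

z = -0.44

p̂ = 685/921 ≈ 0.74376.
Under H₀, SE = √(0.75·0.25/921) = √(0.000203583) = 0.01427.
z = (0.74376 − 0.75)/0.01427 = -0.00624/0.01427 = -0.44.
p-value = 2·P(Z > 0.438) ≈ 0.6617.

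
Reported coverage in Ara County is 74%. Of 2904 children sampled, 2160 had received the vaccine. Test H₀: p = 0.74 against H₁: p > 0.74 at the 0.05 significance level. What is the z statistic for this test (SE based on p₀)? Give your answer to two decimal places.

p̂ = 2160/2904 = 0.7438.
SE = √(p₀(1−p₀)/n) = √(0.1924/2904) = 0.0081.
z = (0.7438 − 0.74)/0.0081 = 0.0038/0.0081 = 0.47.
p-value = P(Z > 0.467) ≈ 0.3202, so at α = 0.05 we fail to reject H₀.

z = 0.47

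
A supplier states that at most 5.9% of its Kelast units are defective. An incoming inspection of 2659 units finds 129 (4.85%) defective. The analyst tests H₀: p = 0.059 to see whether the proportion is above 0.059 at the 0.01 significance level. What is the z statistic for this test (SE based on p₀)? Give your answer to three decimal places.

p̂ = 129/2659 ≈ 0.04851.
SE = √(p₀(1−p₀)/n) = √(0.055519/2659) = 0.00457.
z = (0.04851 − 0.059)/0.00457 = -0.01049/0.00457 = -2.295.
p-value = P(Z > -2.295) ≈ 0.9891. With α = 0.01, fail to reject H₀.

z = -2.295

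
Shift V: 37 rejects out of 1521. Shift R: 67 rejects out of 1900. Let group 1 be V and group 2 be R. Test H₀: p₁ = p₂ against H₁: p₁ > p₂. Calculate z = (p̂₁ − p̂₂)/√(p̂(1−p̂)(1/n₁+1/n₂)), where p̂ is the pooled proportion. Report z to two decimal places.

p̂₁ = 37/1521 ≈ 0.02433, p̂₂ = 67/1900 ≈ 0.03526.
Pooled p̂ = (37+67)/(1521+1900) = 104/3421 = 0.03040.
SE = √(0.0294763 × 0.00118378) = 0.00591.
z = (0.02433 − 0.03526)/0.00591 = -0.01093/0.00591 = -1.85.
p-value = P(Z > -1.852) ≈ 0.9680.

z = -1.85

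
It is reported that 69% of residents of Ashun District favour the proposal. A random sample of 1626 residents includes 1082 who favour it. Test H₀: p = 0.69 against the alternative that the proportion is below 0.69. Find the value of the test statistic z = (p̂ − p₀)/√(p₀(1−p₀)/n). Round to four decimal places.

z = -2.1416

p̂ = 1082/1626 = 0.6654367.
Under H₀, SE = √(0.69·0.31/1626) = √(0.00013155) = 0.0114695.
z = (0.6654367 − 0.69)/0.0114695 = -0.0245633/0.0114695 = -2.1416.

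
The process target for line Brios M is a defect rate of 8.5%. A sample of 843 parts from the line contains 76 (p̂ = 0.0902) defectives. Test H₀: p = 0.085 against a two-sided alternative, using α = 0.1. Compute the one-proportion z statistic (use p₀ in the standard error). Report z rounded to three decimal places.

z = 0.537

p̂ = 76/843 = 0.090154.
Under H₀, SE = √(0.085·0.915/843) = √(9.22598e-05) = 0.009605.
z = (0.090154 − 0.085)/0.009605 = 0.005154/0.009605 = 0.537.
Two-sided p-value ≈ 2·Φ(−0.537) = 0.5915; since p > α = 0.1, fail to reject H₀.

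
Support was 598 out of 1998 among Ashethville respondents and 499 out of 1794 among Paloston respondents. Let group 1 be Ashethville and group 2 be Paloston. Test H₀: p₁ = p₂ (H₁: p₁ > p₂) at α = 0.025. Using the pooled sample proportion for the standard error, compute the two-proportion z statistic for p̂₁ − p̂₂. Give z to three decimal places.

z = 1.434

p̂₁ = 598/1998 ≈ 0.29930, p̂₂ = 499/1794 ≈ 0.27815.
Pooled p̂ = (598+499)/(1998+1794) = 1097/3792 = 0.28929.
SE = √(p̂(1−p̂)(1/n₁+1/n₂)) = √(0.28929·0.71071·0.00105791) = √(0.00021751) = 0.01475.
z = (0.29930 − 0.27815)/0.01475 = 0.02115/0.01475 = 1.434.
p-value = P(Z > 1.434) ≈ 0.0758, so at α = 0.025 we fail to reject H₀.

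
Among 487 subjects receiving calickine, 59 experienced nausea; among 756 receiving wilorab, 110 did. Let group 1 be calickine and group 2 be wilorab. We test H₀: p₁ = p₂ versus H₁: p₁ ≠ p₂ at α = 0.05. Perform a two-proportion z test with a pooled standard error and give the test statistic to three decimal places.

p̂₁ = 59/487 ≈ 0.121150, p̂₂ = 110/756 ≈ 0.145503.
Pooled p̂ = (59+110)/(487+756) = 169/1243 = 0.135961.
SE = √(0.117476 × 0.00337614) = 0.019915.
z = (0.121150 − 0.145503)/0.019915 = -0.024353/0.019915 = -1.223.
Two-sided p-value ≈ 2·Φ(−1.223) = 0.2214, so at α = 0.05 we fail to reject H₀.

z = -1.223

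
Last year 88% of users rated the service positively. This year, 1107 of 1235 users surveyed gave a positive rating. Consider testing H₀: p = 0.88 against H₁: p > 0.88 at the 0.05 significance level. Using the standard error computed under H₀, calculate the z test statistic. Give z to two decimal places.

z = 1.77

p̂ = 1107/1235 ≈ 0.89636.
SE = √(p₀(1−p₀)/n) = √(0.1056/1235) = 0.00925.
z = (0.89636 − 0.88)/0.00925 = 0.01636/0.00925 = 1.77.
p-value = P(Z > 1.769) ≈ 0.0385; since p < α = 0.05, reject H₀.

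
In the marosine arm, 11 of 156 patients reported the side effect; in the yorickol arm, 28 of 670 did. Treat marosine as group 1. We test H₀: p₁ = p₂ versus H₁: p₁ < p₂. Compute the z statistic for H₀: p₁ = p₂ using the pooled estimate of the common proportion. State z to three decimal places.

p̂₁ = 11/156 = 0.07051, p̂₂ = 28/670 = 0.04179.
Pooled p̂ = (11+28)/(156+670) = 39/826 = 0.04722.
SE = √(0.0449862 × 0.00790279) = 0.01886.
z = (0.07051 − 0.04179)/0.01886 = 0.02872/0.01886 = 1.523.

z = 1.523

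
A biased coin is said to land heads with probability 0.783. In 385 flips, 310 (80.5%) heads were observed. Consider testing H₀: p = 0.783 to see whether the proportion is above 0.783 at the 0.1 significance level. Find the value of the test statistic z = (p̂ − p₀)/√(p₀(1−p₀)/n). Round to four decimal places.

z = 1.0565

p̂ = 310/385 = 0.805195.
Under H₀, SE = √(0.783·0.217/385) = √(0.000441327) = 0.021008.
z = (0.805195 − 0.783)/0.021008 = 0.022195/0.021008 = 1.0565.
p-value = P(Z > 1.057) ≈ 0.1454; since p > α = 0.1, fail to reject H₀.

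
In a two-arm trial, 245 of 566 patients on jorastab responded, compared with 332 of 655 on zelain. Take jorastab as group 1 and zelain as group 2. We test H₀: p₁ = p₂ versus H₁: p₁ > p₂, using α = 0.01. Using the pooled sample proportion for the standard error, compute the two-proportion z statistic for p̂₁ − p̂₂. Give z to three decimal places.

z = -2.583

p̂₁ = 245/566 = 0.43286, p̂₂ = 332/655 = 0.50687.
Pooled p̂ = (245+332)/(566+655) = 577/1221 = 0.47256.
SE = √(0.249247 × 0.0032935) = 0.02865.
z = (0.43286 − 0.50687)/0.02865 = -0.07401/0.02865 = -2.583.
p-value = P(Z > -2.583) ≈ 0.9951; since p > α = 0.01, fail to reject H₀.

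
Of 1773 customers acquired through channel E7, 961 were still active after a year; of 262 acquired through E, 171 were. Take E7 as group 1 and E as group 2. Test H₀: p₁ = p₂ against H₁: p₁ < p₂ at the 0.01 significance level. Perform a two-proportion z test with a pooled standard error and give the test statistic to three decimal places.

z = -3.365

p̂₁ = 961/1773 = 0.54202, p̂₂ = 171/262 = 0.65267.
Pooled p̂ = (961+171)/(1773+262) = 1132/2035 = 0.55627.
SE = √(0.246834 × 0.00438081) = 0.03288.
z = (0.54202 − 0.65267)/0.03288 = -0.11065/0.03288 = -3.365.
p-value = P(Z < -3.365) ≈ 0.0004, so at α = 0.01 we reject H₀.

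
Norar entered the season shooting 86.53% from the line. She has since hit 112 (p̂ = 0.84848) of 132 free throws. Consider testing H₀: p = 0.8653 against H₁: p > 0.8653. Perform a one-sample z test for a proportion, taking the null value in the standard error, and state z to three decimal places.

p̂ = 112/132 ≈ 0.84848.
SE = √(p₀(1−p₀)/n) = √(0.11656/132) = 0.02972.
z = (0.84848 − 0.8653)/0.02972 = -0.01682/0.02972 = -0.566.
p-value = P(Z > -0.566) ≈ 0.7143.

z = -0.566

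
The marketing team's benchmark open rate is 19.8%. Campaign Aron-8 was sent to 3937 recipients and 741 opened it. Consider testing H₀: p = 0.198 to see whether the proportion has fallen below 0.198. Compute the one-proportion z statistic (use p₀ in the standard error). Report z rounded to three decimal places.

z = -1.541

p̂ = 741/3937 ≈ 0.188214.
SE = √(p₀(1−p₀)/n) = √(0.1588/3937) = 0.006351.
z = (0.188214 − 0.198)/0.006351 = -0.009786/0.006351 = -1.541.
p-value = P(Z < -1.541) ≈ 0.0617.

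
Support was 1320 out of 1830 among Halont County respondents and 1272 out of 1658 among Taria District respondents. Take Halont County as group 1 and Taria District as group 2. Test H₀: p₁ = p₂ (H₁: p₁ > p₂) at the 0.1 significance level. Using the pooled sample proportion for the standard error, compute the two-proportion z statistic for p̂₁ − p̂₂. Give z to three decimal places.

p̂₁ = 1320/1830 ≈ 0.721311, p̂₂ = 1272/1658 ≈ 0.767189.
Pooled p̂ = (1320+1272)/(1830+1658) = 2592/3488 = 0.743119.
SE = √(0.190893 × 0.00114958) = 0.014814.
z = (0.721311 − 0.767189)/0.014814 = -0.045878/0.014814 = -3.097.
p-value = P(Z > -3.097) ≈ 0.9990; since p > α = 0.1, fail to reject H₀.

z = -3.097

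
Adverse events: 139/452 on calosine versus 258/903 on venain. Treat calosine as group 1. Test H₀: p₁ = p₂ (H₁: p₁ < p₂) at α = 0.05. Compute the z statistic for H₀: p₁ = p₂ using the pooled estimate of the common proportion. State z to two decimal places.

z = 0.83

p̂₁ = 139/452 ≈ 0.3075, p̂₂ = 258/903 ≈ 0.2857.
Pooled p̂ = (139+258)/(452+903) = 397/1355 = 0.2930.
SE = √(0.207146 × 0.00331981) = 0.0262.
z = (0.3075 − 0.2857)/0.0262 = 0.0218/0.0262 = 0.83.
p-value = P(Z < 0.832) ≈ 0.7972. With α = 0.05, fail to reject H₀.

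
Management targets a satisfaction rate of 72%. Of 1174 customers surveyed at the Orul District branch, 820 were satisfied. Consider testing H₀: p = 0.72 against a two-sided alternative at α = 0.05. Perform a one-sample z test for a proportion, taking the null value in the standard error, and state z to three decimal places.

p̂ = 820/1174 = 0.698467.
SE = √(p₀(1−p₀)/n) = √(0.2016/1174) = 0.013104.
z = (0.698467 − 0.72)/0.013104 = -0.021533/0.013104 = -1.643.
p-value = 2·P(Z > 1.643) ≈ 0.1003. With α = 0.05, fail to reject H₀.

z = -1.643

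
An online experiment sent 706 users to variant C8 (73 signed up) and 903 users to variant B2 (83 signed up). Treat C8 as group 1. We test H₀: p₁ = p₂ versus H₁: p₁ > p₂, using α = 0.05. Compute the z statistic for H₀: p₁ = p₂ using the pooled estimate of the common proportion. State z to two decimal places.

p̂₁ = 73/706 ≈ 0.1034, p̂₂ = 83/903 ≈ 0.0919.
Pooled p̂ = (73+83)/(706+903) = 156/1609 = 0.0970.
SE = √(p̂(1−p̂)(1/n₁+1/n₂)) = √(0.0970·0.9030·0.00252385) = √(0.000220974) = 0.0149.
z = (0.1034 − 0.0919)/0.0149 = 0.0115/0.0149 = 0.77.
p-value = P(Z > 0.773) ≈ 0.2199; since p > α = 0.05, fail to reject H₀.

z = 0.77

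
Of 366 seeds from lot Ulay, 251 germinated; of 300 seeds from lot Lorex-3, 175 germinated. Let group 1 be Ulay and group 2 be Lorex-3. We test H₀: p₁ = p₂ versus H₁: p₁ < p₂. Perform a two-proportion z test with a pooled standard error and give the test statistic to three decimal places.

z = 2.740

p̂₁ = 251/366 = 0.68579, p̂₂ = 175/300 = 0.58333.
Pooled p̂ = (251+175)/(366+300) = 426/666 = 0.63964.
SE = √(p̂(1−p̂)(1/n₁+1/n₂)) = √(0.63964·0.36036·0.00606557) = √(0.00139812) = 0.03739.
z = (0.68579 − 0.58333)/0.03739 = 0.10246/0.03739 = 2.740.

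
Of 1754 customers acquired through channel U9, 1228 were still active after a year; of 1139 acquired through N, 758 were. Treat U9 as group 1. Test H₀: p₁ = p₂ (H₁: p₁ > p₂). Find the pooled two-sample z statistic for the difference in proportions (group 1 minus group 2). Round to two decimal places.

p̂₁ = 1228/1754 = 0.70011, p̂₂ = 758/1139 = 0.66550.
Pooled p̂ = (1228+758)/(1754+1139) = 1986/2893 = 0.68648.
SE = √(p̂(1−p̂)(1/n₁+1/n₂)) = √(0.68648·0.31352·0.00144809) = √(0.000311663) = 0.01765.
z = (0.70011 − 0.66550)/0.01765 = 0.03461/0.01765 = 1.96.

z = 1.96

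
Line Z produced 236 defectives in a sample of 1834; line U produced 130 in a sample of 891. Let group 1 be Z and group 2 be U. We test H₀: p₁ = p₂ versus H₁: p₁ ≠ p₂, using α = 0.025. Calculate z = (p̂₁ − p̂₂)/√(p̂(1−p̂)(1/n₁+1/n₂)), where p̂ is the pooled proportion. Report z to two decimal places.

p̂₁ = 236/1834 = 0.1287, p̂₂ = 130/891 = 0.1459.
Pooled p̂ = (236+130)/(1834+891) = 366/2725 = 0.1343.
SE = √(p̂(1−p̂)(1/n₁+1/n₂)) = √(0.1343·0.8657·0.00166759) = √(0.000193894) = 0.0139.
z = (0.1287 − 0.1459)/0.0139 = -0.0172/0.0139 = -1.24.
Two-sided p-value ≈ 2·Φ(−1.237) = 0.2161; since p > α = 0.025, fail to reject H₀.

z = -1.24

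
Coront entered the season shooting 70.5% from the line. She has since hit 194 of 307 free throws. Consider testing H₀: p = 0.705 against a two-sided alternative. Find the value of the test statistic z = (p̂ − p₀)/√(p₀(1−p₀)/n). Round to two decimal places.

z = -2.81

p̂ = 194/307 = 0.6319.
Under H₀, SE = √(0.705·0.295/307) = √(0.000677443) = 0.0260.
z = (0.6319 − 0.705)/0.0260 = -0.0731/0.0260 = -2.81.
Two-sided p-value ≈ 2·Φ(−2.808) = 0.0050.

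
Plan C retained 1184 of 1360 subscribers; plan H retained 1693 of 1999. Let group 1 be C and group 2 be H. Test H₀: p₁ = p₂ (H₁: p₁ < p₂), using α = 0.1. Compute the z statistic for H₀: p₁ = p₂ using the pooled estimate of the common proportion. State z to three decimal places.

p̂₁ = 1184/1360 = 0.870588, p̂₂ = 1693/1999 = 0.846923.
Pooled p̂ = (1184+1693)/(1360+1999) = 2877/3359 = 0.856505.
SE = √(0.122904 × 0.00123554) = 0.012323.
z = (0.870588 − 0.846923)/0.012323 = 0.023665/0.012323 = 1.920.
p-value = P(Z < 1.920) ≈ 0.9726. With α = 0.1, fail to reject H₀.

z = 1.920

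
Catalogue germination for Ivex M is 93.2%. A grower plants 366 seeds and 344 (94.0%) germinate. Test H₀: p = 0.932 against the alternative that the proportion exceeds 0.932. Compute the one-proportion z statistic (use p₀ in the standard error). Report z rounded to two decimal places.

p̂ = 344/366 = 0.9399.
SE = √(p₀(1−p₀)/n) = √(0.063376/366) = 0.0132.
z = (0.9399 − 0.932)/0.0132 = 0.0079/0.0132 = 0.60.
p-value = P(Z > 0.600) ≈ 0.2744.

z = 0.60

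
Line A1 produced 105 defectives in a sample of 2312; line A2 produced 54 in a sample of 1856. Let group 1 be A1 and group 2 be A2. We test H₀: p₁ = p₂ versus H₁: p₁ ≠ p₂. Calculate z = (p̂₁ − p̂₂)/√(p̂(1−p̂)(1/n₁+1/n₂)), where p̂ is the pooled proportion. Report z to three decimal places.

p̂₁ = 105/2312 ≈ 0.045415, p̂₂ = 54/1856 ≈ 0.029095.
Pooled p̂ = (105+54)/(2312+1856) = 159/4168 = 0.038148.
SE = √(0.0366925 × 0.000971319) = 0.005970.
z = (0.045415 − 0.029095)/0.005970 = 0.016320/0.005970 = 2.734.

z = 2.734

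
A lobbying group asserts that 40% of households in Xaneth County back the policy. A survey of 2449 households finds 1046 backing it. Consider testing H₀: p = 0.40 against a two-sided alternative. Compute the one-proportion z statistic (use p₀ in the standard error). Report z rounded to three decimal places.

p̂ = 1046/2449 ≈ 0.427113.
Under H₀, SE = √(0.4·0.6/2449) = √(9.79992e-05) = 0.009899.
z = (0.427113 − 0.4)/0.009899 = 0.027113/0.009899 = 2.739.
Two-sided p-value ≈ 2·Φ(−2.739) = 0.0062.

z = 2.739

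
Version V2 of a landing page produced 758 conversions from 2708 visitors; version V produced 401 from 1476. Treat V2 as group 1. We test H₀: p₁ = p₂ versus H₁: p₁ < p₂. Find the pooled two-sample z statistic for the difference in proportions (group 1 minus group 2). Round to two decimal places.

z = 0.57

p̂₁ = 758/2708 = 0.2799, p̂₂ = 401/1476 = 0.2717.
Pooled p̂ = (758+401)/(2708+1476) = 1159/4184 = 0.2770.
SE = √(p̂(1−p̂)(1/n₁+1/n₂)) = √(0.2770·0.7230·0.00104678) = √(0.000209644) = 0.0145.
z = (0.2799 − 0.2717)/0.0145 = 0.0082/0.0145 = 0.57.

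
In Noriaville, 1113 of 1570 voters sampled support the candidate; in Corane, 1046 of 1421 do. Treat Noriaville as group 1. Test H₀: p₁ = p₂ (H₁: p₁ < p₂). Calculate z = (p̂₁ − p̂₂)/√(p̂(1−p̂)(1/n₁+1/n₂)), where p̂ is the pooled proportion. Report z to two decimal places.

z = -1.66

p̂₁ = 1113/1570 ≈ 0.7089, p̂₂ = 1046/1421 ≈ 0.7361.
Pooled p̂ = (1113+1046)/(1570+1421) = 2159/2991 = 0.7218.
SE = √(0.20079 × 0.00134067) = 0.0164.
z = (0.7089 − 0.7361)/0.0164 = -0.0272/0.0164 = -1.66.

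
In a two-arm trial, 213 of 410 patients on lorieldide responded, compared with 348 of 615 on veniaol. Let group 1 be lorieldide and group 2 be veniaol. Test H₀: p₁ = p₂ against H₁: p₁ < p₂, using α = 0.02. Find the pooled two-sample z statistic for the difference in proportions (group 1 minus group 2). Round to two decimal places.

p̂₁ = 213/410 ≈ 0.5195, p̂₂ = 348/615 ≈ 0.5659.
Pooled p̂ = (213+348)/(410+615) = 561/1025 = 0.5473.
SE = √(p̂(1−p̂)(1/n₁+1/n₂)) = √(0.5473·0.4527·0.00406504) = √(0.00100716) = 0.0317.
z = (0.5195 − 0.5659)/0.0317 = -0.0464/0.0317 = -1.46.
p-value = P(Z < -1.460) ≈ 0.0721. With α = 0.02, fail to reject H₀.

z = -1.46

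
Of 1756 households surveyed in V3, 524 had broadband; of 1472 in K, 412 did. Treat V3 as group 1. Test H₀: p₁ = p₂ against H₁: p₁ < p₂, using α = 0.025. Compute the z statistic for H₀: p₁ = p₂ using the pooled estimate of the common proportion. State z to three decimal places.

p̂₁ = 524/1756 ≈ 0.29841, p̂₂ = 412/1472 ≈ 0.27989.
Pooled p̂ = (524+412)/(1756+1472) = 936/3228 = 0.28996.
SE = √(p̂(1−p̂)(1/n₁+1/n₂)) = √(0.28996·0.71004·0.00124882) = √(0.000257113) = 0.01603.
z = (0.29841 − 0.27989)/0.01603 = 0.01852/0.01603 = 1.155.
p-value = P(Z < 1.155) ≈ 0.8759; since p > α = 0.025, fail to reject H₀.

z = 1.155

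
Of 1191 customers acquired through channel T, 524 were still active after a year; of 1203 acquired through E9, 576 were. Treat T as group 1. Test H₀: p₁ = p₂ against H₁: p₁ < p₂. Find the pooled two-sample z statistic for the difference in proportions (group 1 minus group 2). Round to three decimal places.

z = -1.906

p̂₁ = 524/1191 ≈ 0.43997, p̂₂ = 576/1203 ≈ 0.47880.
Pooled p̂ = (524+576)/(1191+1203) = 1100/2394 = 0.45948.
SE = √(0.248358 × 0.00167089) = 0.02037.
z = (0.43997 − 0.47880)/0.02037 = -0.03883/0.02037 = -1.906.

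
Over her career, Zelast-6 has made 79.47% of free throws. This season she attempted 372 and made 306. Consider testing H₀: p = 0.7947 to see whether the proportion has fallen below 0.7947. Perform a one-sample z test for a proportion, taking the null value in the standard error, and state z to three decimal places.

p̂ = 306/372 = 0.82258.
Under H₀, SE = √(0.7947·0.2053/372) = √(0.00043858) = 0.02094.
z = (0.82258 − 0.7947)/0.02094 = 0.02788/0.02094 = 1.331.
p-value = P(Z < 1.331) ≈ 0.9085.

z = 1.331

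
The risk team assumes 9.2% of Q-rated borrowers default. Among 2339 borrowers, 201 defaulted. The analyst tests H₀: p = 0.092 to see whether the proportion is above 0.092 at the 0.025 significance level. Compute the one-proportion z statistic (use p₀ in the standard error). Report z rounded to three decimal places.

z = -1.015

p̂ = 201/2339 ≈ 0.08593.
SE = √(p₀(1−p₀)/n) = √(0.083536/2339) = 0.00598.
z = (0.08593 − 0.092)/0.00598 = -0.00607/0.00598 = -1.015.
p-value = P(Z > -1.015) ≈ 0.8449. With α = 0.025, fail to reject H₀.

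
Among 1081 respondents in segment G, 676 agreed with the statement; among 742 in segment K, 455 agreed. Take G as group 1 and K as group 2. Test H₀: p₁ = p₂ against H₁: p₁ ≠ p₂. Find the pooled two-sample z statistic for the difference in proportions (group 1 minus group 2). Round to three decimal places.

p̂₁ = 676/1081 = 0.62535, p̂₂ = 455/742 = 0.61321.
Pooled p̂ = (676+455)/(1081+742) = 1131/1823 = 0.62041.
SE = √(0.235502 × 0.00227278) = 0.02314.
z = (0.62535 − 0.61321)/0.02314 = 0.01214/0.02314 = 0.525.
Two-sided p-value ≈ 2·Φ(−0.525) = 0.5998.

z = 0.525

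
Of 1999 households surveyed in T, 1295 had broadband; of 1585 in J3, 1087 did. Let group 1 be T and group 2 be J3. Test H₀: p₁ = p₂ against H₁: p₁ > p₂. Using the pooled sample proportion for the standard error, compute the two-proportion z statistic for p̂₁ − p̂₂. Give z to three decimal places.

z = -2.392

p̂₁ = 1295/1999 = 0.64782, p̂₂ = 1087/1585 = 0.68580.
Pooled p̂ = (1295+1087)/(1999+1585) = 2382/3584 = 0.66462.
SE = √(p̂(1−p̂)(1/n₁+1/n₂)) = √(0.66462·0.33538·0.00113116) = √(0.000252137) = 0.01588.
z = (0.64782 − 0.68580)/0.01588 = -0.03798/0.01588 = -2.392.
p-value = P(Z > -2.392) ≈ 0.9916.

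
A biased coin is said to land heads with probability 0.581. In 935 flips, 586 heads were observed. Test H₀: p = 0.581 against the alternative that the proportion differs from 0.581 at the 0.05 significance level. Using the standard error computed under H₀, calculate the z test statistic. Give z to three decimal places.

p̂ = 586/935 ≈ 0.626738.
Under H₀, SE = √(0.581·0.419/935) = √(0.000260363) = 0.016136.
z = (0.626738 − 0.581)/0.016136 = 0.045738/0.016136 = 2.835.
p-value = 2·P(Z > 2.835) ≈ 0.0046, so at α = 0.05 we reject H₀.

z = 2.835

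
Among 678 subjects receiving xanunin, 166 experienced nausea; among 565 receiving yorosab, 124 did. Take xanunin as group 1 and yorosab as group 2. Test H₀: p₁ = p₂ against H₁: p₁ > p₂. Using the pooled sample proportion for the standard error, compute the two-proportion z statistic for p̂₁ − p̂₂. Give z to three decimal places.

p̂₁ = 166/678 = 0.24484, p̂₂ = 124/565 = 0.21947.
Pooled p̂ = (166+124)/(678+565) = 290/1243 = 0.23331.
SE = √(p̂(1−p̂)(1/n₁+1/n₂)) = √(0.23331·0.76669·0.00324484) = √(0.000580419) = 0.02409.
z = (0.24484 − 0.21947)/0.02409 = 0.02537/0.02409 = 1.053.

z = 1.053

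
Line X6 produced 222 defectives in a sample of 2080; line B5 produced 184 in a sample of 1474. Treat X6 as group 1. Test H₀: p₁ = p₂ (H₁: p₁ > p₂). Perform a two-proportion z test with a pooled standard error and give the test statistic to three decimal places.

z = -1.671

p̂₁ = 222/2080 = 0.10673, p̂₂ = 184/1474 = 0.12483.
Pooled p̂ = (222+184)/(2080+1474) = 406/3554 = 0.11424.
SE = √(0.101187 × 0.0011592) = 0.01083.
z = (0.10673 − 0.12483)/0.01083 = -0.01810/0.01083 = -1.671.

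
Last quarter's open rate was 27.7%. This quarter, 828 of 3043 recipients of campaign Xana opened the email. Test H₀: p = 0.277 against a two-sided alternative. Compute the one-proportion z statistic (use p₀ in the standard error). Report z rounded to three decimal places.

p̂ = 828/3043 = 0.27210.
SE = √(p₀(1−p₀)/n) = √(0.20027/3043) = 0.00811.
z = (0.27210 − 0.277)/0.00811 = -0.00490/0.00811 = -0.604.
Two-sided p-value ≈ 2·Φ(−0.604) = 0.5458.

z = -0.604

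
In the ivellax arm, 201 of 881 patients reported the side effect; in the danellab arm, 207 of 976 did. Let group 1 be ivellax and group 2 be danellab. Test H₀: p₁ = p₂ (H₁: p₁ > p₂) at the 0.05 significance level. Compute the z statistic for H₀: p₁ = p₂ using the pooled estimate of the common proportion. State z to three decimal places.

z = 0.835

p̂₁ = 201/881 ≈ 0.22815, p̂₂ = 207/976 ≈ 0.21209.
Pooled p̂ = (201+207)/(881+976) = 408/1857 = 0.21971.
SE = √(0.171437 × 0.00215966) = 0.01924.
z = (0.22815 − 0.21209)/0.01924 = 0.01606/0.01924 = 0.835.
p-value = P(Z > 0.835) ≈ 0.2020; since p > α = 0.05, fail to reject H₀.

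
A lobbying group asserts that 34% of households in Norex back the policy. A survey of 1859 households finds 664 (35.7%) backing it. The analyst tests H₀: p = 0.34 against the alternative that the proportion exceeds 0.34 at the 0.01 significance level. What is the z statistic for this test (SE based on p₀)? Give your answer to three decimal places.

p̂ = 664/1859 ≈ 0.357181.
Standard error under H₀: √(0.34×0.66/1859) = 0.010987.
z = (0.357181 − 0.34)/0.010987 = 0.017181/0.010987 = 1.564.
p-value = P(Z > 1.564) ≈ 0.0589; since p > α = 0.01, fail to reject H₀.

z = 1.564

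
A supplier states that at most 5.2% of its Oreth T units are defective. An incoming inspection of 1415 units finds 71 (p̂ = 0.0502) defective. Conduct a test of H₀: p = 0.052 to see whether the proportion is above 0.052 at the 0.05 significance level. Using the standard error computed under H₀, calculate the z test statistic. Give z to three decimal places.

z = -0.309

p̂ = 71/1415 = 0.050177.
SE = √(p₀(1−p₀)/n) = √(0.049296/1415) = 0.005902.
z = (0.050177 − 0.052)/0.005902 = -0.001823/0.005902 = -0.309.
p-value = P(Z > -0.309) ≈ 0.6213. With α = 0.05, fail to reject H₀.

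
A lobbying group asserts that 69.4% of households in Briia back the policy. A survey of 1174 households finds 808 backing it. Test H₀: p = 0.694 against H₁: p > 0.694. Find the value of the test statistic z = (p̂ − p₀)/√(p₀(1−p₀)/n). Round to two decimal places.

z = -0.43

p̂ = 808/1174 = 0.6882.
Under H₀, SE = √(0.694·0.306/1174) = √(0.000180889) = 0.0134.
z = (0.6882 − 0.694)/0.0134 = -0.0058/0.0134 = -0.43.
p-value = P(Z > -0.428) ≈ 0.6656.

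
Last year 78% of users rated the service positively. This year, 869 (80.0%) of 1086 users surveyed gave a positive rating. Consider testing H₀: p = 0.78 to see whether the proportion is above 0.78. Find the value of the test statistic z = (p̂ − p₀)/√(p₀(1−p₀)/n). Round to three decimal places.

p̂ = 869/1086 = 0.800184.
SE = √(p₀(1−p₀)/n) = √(0.1716/1086) = 0.012570.
z = (0.800184 − 0.78)/0.012570 = 0.020184/0.012570 = 1.606.
p-value = P(Z > 1.606) ≈ 0.0542.

z = 1.606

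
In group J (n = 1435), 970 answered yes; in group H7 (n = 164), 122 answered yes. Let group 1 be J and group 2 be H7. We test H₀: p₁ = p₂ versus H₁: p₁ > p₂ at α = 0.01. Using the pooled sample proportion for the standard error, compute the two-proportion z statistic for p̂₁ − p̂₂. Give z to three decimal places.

z = -1.771

p̂₁ = 970/1435 = 0.67596, p̂₂ = 122/164 = 0.74390.
Pooled p̂ = (970+122)/(1435+164) = 1092/1599 = 0.68293.
SE = √(0.216538 × 0.00679443) = 0.03836.
z = (0.67596 − 0.74390)/0.03836 = -0.06794/0.03836 = -1.771.
p-value = P(Z > -1.771) ≈ 0.9618; since p > α = 0.01, fail to reject H₀.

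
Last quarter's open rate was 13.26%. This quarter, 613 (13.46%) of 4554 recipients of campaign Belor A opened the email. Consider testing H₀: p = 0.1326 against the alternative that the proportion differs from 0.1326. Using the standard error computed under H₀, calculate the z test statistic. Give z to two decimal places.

z = 0.40

p̂ = 613/4554 = 0.1346.
Standard error under H₀: √(0.1326×0.8674/4554) = 0.0050.
z = (0.1346 − 0.1326)/0.0050 = 0.0020/0.0050 = 0.40.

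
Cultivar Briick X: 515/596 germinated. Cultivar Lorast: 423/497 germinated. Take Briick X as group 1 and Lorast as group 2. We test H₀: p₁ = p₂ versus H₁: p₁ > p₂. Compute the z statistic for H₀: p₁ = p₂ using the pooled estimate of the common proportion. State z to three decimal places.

z = 0.613

p̂₁ = 515/596 ≈ 0.86409, p̂₂ = 423/497 ≈ 0.85111.
Pooled p̂ = (515+423)/(596+497) = 938/1093 = 0.85819.
SE = √(p̂(1−p̂)(1/n₁+1/n₂)) = √(0.85819·0.14181·0.00368992) = √(0.000449068) = 0.02119.
z = (0.86409 − 0.85111)/0.02119 = 0.01298/0.02119 = 0.613.
p-value = P(Z > 0.613) ≈ 0.2700.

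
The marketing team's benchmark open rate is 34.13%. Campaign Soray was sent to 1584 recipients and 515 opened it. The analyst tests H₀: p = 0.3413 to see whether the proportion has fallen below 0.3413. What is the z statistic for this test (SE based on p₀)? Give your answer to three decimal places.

z = -1.358

p̂ = 515/1584 ≈ 0.32513.
Standard error under H₀: √(0.3413×0.6587/1584) = 0.01191.
z = (0.32513 − 0.3413)/0.01191 = -0.01617/0.01191 = -1.358.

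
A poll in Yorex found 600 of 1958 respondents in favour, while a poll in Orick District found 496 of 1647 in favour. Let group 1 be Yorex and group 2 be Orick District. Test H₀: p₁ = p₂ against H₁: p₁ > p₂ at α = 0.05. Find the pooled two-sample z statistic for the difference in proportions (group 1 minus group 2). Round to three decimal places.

p̂₁ = 600/1958 = 0.306435, p̂₂ = 496/1647 = 0.301154.
Pooled p̂ = (600+496)/(1958+1647) = 1096/3605 = 0.304022.
SE = √(0.211593 × 0.00111789) = 0.015380.
z = (0.306435 − 0.301154)/0.015380 = 0.005281/0.015380 = 0.343.
p-value = P(Z > 0.343) ≈ 0.3656, so at α = 0.05 we fail to reject H₀.

z = 0.343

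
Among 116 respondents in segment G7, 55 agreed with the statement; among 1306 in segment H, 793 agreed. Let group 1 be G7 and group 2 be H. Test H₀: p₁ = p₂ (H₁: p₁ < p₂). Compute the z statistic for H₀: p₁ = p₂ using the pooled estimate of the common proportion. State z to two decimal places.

z = -2.80

p̂₁ = 55/116 ≈ 0.4741, p̂₂ = 793/1306 ≈ 0.6072.
Pooled p̂ = (55+793)/(116+1306) = 848/1422 = 0.5963.
SE = √(p̂(1−p̂)(1/n₁+1/n₂)) = √(0.5963·0.4037·0.00938639) = √(0.00225947) = 0.0475.
z = (0.4741 − 0.6072)/0.0475 = -0.1331/0.0475 = -2.80.
p-value = P(Z < -2.799) ≈ 0.0026.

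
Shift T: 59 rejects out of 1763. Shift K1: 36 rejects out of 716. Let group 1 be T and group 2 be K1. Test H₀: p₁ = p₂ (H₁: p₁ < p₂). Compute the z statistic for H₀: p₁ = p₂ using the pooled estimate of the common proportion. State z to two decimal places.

p̂₁ = 59/1763 ≈ 0.0335, p̂₂ = 36/716 ≈ 0.0503.
Pooled p̂ = (59+36)/(1763+716) = 95/2479 = 0.0383.
SE = √(0.0368533 × 0.00196386) = 0.0085.
z = (0.0335 − 0.0503)/0.0085 = -0.0168/0.0085 = -1.98.

z = -1.98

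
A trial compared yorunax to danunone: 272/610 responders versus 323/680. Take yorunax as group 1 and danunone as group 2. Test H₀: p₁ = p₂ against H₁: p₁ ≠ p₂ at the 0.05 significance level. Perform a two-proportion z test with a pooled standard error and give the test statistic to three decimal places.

z = -1.047

p̂₁ = 272/610 ≈ 0.44590, p̂₂ = 323/680 ≈ 0.47500.
Pooled p̂ = (272+323)/(610+680) = 595/1290 = 0.46124.
SE = √(0.248498 × 0.00310993) = 0.02780.
z = (0.44590 − 0.47500)/0.02780 = -0.02910/0.02780 = -1.047.
Two-sided p-value ≈ 2·Φ(−1.047) = 0.2952. With α = 0.05, fail to reject H₀.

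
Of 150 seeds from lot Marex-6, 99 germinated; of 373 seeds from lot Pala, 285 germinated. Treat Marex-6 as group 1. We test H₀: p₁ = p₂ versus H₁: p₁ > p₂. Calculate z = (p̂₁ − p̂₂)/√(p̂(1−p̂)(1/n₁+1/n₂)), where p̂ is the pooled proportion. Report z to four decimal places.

z = -2.4368

p̂₁ = 99/150 ≈ 0.660000, p̂₂ = 285/373 ≈ 0.764075.
Pooled p̂ = (99+285)/(150+373) = 384/523 = 0.734226.
SE = √(p̂(1−p̂)(1/n₁+1/n₂)) = √(0.734226·0.265774·0.00934763) = √(0.00182408) = 0.042709.
z = (0.660000 − 0.764075)/0.042709 = -0.104075/0.042709 = -2.4368.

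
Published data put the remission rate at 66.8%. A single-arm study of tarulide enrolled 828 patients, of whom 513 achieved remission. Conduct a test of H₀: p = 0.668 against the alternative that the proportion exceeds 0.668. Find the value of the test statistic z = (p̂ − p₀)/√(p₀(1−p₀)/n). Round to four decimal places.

z = -2.9595

p̂ = 513/828 = 0.619565.
Standard error under H₀: √(0.668×0.332/828) = 0.016366.
z = (0.619565 − 0.668)/0.016366 = -0.048435/0.016366 = -2.9595.
p-value = P(Z > -2.959) ≈ 0.9985.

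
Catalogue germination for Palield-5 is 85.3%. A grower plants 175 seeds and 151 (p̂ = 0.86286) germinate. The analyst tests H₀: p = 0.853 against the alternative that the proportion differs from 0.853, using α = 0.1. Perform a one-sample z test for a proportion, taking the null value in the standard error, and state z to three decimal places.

p̂ = 151/175 = 0.86286.
Under H₀, SE = √(0.853·0.147/175) = √(0.00071652) = 0.02677.
z = (0.86286 − 0.853)/0.02677 = 0.00986/0.02677 = 0.368.
p-value = 2·P(Z > 0.368) ≈ 0.7127; since p > α = 0.1, fail to reject H₀.

z = 0.368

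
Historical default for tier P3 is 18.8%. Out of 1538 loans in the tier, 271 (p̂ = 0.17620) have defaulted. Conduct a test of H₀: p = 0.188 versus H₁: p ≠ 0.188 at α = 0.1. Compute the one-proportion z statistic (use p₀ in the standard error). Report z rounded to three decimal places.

p̂ = 271/1538 = 0.176203.
Standard error under H₀: √(0.188×0.812/1538) = 0.009963.
z = (0.176203 − 0.188)/0.009963 = -0.011797/0.009963 = -1.184.
Two-sided p-value ≈ 2·Φ(−1.184) = 0.2364; since p > α = 0.1, fail to reject H₀.

z = -1.184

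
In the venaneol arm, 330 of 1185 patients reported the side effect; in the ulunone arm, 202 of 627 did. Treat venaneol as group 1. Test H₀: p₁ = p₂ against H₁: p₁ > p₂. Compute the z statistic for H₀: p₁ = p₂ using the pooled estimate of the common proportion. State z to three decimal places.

z = -1.943

p̂₁ = 330/1185 = 0.27848, p̂₂ = 202/627 = 0.32217.
Pooled p̂ = (330+202)/(1185+627) = 532/1812 = 0.29360.
SE = √(0.207398 × 0.00243878) = 0.02249.
z = (0.27848 − 0.32217)/0.02249 = -0.04369/0.02249 = -1.943.
p-value = P(Z > -1.943) ≈ 0.9740.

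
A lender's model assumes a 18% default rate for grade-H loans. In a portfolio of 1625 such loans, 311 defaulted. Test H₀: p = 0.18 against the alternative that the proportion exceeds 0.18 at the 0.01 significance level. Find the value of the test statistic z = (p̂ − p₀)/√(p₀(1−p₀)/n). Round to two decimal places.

z = 1.19

p̂ = 311/1625 ≈ 0.19138.
Standard error under H₀: √(0.18×0.82/1625) = 0.00953.
z = (0.19138 − 0.18)/0.00953 = 0.01138/0.00953 = 1.19.
p-value = P(Z > 1.195) ≈ 0.1161; since p > α = 0.01, fail to reject H₀.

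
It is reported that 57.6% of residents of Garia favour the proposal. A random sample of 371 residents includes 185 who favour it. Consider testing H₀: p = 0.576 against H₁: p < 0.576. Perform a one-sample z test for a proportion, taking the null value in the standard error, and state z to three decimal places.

p̂ = 185/371 ≈ 0.498652.
Standard error under H₀: √(0.576×0.424/371) = 0.025657.
z = (0.498652 − 0.576)/0.025657 = -0.077348/0.025657 = -3.015.
p-value = P(Z < -3.015) ≈ 0.0013.

z = -3.015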